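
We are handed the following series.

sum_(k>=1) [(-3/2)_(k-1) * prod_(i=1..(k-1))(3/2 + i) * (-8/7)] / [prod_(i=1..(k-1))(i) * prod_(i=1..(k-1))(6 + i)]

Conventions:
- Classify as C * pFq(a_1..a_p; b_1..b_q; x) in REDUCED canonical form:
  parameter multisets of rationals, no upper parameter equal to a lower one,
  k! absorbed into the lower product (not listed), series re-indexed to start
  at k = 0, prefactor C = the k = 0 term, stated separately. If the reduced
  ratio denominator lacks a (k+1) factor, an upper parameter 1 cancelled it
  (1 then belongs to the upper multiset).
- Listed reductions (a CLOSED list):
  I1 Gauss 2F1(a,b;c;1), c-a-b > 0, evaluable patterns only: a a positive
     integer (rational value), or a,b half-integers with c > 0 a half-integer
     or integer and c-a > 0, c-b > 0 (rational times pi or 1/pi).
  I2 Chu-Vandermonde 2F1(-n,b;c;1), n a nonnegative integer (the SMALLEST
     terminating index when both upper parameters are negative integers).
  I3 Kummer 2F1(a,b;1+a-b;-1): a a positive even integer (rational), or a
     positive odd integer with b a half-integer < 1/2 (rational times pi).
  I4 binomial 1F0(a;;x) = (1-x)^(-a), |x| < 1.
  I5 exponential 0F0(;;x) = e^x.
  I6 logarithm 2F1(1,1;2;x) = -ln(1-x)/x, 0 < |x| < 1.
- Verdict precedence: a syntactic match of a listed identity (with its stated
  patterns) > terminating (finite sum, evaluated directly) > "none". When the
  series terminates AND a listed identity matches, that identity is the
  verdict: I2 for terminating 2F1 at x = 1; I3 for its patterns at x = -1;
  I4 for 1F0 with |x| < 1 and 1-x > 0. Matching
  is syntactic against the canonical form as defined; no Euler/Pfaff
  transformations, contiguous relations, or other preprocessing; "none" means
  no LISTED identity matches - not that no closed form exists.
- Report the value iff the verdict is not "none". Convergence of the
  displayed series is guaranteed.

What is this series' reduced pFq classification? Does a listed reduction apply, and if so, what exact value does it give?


This is -8/7 * 2F1(-3/2, 5/2; 7; 1) in reduced canonical form. Verdict: this is Gauss's theorem I1 (half-integer case) (x = 1; upper {-3/2, 5/2} half-integers, c = 7 in the evaluable pattern). Exact value: (-4194304/2207205) / pi.

Key step: x = 1 and the running product (C = -8/7) telescopes to a rising factorial.
Ratio: r(k) = 1 * (k-3/2) (k+5/2) / [(k+7) (k+1)] - rational; roots negated = parameters, x = 1, C = -8/7.


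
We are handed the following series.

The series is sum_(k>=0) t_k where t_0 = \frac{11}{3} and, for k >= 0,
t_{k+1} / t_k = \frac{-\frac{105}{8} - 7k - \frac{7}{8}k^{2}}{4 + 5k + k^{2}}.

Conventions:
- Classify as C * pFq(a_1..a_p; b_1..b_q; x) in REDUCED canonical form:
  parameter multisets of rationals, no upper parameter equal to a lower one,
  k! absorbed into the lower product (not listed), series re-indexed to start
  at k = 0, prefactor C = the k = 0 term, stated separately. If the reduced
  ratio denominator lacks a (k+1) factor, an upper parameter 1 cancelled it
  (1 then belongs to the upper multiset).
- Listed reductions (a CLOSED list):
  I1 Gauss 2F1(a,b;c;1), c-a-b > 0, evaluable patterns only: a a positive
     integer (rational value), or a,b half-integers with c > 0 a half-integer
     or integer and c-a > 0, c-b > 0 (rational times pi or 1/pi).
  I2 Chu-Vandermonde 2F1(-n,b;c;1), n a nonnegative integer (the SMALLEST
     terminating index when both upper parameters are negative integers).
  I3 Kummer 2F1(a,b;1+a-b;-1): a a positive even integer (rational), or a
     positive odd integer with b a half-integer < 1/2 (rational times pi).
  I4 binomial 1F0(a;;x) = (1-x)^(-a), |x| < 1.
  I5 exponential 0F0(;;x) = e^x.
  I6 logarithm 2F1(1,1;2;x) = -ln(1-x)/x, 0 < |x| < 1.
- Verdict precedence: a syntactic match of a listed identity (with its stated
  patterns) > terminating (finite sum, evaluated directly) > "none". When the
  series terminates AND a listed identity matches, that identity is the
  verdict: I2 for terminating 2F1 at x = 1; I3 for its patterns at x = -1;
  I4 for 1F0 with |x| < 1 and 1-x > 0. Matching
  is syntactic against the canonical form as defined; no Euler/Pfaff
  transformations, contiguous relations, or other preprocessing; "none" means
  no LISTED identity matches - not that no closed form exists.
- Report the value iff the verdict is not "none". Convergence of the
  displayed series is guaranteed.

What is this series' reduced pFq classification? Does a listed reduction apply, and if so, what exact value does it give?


The series (x = -\frac{7}{8}) is 2F1: upper {3, 5}, lower {4}, prefactor \frac{11}{3}. Verdict: none. Every listed pattern misses the 2F1 form at -\frac{7}{8}, upper {3, 5}.

Key step: x = -\frac{7}{8} and roots of the ratio polynomials (C = 11/3) are the negated parameters.
Term ratio: r(k) = -\frac{7}{8} * (k+3) (k+5) / [(k+4) (k+1)] ; factor over Q: parameters, x = -\frac{7}{8}, and C = \frac{11}{3}.


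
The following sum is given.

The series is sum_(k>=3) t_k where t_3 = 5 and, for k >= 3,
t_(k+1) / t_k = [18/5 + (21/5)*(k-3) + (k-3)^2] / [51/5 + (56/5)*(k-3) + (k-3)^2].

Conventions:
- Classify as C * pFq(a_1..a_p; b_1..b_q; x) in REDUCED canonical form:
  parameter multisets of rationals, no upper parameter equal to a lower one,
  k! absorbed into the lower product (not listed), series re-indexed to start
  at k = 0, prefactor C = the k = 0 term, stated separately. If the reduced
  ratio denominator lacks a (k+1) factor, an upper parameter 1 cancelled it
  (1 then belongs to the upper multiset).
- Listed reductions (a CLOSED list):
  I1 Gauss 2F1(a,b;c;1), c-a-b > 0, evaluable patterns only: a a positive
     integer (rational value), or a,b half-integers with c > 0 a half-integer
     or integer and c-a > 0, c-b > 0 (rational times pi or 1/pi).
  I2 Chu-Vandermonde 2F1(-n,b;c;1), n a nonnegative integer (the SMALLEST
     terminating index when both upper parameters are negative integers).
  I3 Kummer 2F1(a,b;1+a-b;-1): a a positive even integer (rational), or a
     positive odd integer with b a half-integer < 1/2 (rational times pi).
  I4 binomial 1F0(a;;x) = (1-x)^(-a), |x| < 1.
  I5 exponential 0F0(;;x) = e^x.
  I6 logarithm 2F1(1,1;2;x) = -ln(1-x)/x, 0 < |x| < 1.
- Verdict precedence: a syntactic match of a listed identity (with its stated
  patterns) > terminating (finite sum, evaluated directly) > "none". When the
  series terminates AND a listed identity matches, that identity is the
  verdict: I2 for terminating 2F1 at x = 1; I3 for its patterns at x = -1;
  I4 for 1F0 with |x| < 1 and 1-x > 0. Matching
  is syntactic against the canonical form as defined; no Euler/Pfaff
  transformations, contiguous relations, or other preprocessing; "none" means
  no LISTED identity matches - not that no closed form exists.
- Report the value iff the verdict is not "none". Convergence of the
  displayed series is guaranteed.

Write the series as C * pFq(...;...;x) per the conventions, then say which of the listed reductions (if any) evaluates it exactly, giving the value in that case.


With C = 5: the canonical form is 2F1(6/5, 3; 51/5; 1). Verdict: Gauss's theorem (I1) fires (x = 1: the Gamma ratio telescopes since c-a-b = 6 > 0 and a = 3 in Z>0). Sum: 2829/350.

The tell: t_0 = 5 here, and roots of the ratio polynomials (prefactor 5) are the negated parameters.
Step ratio: r(k) = 1 * (k+6/5) (k+3) / [(k+51/5) (k+1)] - rational in k, leading ratio 1; with t_0 = 5, classification follows.


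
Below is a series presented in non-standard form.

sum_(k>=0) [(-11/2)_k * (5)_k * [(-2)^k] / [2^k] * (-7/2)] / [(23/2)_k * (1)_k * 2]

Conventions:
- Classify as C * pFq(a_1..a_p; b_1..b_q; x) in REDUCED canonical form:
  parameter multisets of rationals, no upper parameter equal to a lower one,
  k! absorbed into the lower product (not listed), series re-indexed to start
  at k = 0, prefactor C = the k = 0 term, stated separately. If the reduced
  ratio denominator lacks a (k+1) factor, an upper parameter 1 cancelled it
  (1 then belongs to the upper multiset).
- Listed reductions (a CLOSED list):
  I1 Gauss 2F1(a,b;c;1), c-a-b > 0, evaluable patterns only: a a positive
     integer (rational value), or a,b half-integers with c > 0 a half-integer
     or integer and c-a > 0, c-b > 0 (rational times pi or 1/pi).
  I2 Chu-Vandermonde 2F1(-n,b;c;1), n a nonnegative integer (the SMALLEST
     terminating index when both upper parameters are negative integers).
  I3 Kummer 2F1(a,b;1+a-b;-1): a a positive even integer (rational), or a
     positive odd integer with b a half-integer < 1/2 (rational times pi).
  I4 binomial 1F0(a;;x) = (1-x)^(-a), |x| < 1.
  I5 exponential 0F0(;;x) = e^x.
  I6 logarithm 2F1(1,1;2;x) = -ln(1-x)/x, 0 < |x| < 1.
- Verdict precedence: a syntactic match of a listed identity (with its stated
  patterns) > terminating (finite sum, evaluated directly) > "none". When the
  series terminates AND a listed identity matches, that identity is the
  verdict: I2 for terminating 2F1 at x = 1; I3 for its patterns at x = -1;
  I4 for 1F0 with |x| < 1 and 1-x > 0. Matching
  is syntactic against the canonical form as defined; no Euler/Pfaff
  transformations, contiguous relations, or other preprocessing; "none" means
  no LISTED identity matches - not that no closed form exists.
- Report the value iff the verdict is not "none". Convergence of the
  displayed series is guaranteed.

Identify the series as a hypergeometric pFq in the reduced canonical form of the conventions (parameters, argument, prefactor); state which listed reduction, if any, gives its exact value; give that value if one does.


This is -7/4 * 2F1(-11/2, 5; 23/2; -1) in reduced canonical form. Verdict: the Kummer evaluation I3 applies (x = -1; c = 23/2 equals 1+a-b for upper {-11/2, 5}: listed pattern). Value: (-305540235/67108864) * pi.

Key observation: with t_0 = -7/4, (1)_k (C = -7/4, x = -1) is k! itself.
Adjacent-term ratio: r(k) = (-1) * (k-11/2) (k+5) / [(k+23/2) (k+1)] - rational in k, leading ratio (-1); with t_0 = -7/4, classification follows.


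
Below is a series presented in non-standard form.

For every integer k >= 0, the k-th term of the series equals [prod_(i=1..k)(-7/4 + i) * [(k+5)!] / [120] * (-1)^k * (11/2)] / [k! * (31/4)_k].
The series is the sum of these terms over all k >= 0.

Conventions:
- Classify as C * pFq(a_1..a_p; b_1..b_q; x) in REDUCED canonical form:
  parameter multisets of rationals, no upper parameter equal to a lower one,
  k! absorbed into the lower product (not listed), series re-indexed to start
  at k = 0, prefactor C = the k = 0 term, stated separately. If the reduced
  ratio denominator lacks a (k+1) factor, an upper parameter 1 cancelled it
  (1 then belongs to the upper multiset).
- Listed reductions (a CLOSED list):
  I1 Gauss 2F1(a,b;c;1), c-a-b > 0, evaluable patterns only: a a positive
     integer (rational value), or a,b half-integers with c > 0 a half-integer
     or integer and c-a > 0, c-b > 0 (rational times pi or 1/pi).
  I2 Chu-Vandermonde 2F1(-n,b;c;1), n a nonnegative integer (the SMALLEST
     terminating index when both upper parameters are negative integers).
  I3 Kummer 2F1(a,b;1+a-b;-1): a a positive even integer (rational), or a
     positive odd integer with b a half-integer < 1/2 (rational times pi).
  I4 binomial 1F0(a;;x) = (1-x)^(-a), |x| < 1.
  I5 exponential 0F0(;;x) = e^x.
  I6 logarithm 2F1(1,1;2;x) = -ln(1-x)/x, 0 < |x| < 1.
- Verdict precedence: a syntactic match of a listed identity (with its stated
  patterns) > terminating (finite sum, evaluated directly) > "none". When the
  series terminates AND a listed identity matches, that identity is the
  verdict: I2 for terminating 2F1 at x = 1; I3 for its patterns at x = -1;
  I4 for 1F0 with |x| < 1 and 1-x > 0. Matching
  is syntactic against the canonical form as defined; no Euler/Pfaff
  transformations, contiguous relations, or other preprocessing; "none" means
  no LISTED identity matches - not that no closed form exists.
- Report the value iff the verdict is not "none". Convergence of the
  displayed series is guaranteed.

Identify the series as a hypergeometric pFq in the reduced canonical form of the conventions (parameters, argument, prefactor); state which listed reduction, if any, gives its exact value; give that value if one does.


Canonical form: C = 11/2 times 2F1 with upper {-3/4, 6}, lower {31/4}, x = -1. Verdict: Kummer's theorem (I3) applies (x = -1; c = 31/4 equals 1+a-b for upper {-3/4, 6}: listed pattern). Value: 43263/5120.

Key step: t_0 being 11/2, the factorial ratio (C = 11/2, x = -1) (k+a-1)!/(a-1)! is a rising factorial (a)_k.
Ratio: r(k) = (-1) * (k-3/4) (k+6) / [(k+31/4) (k+1)] - rational in k. x = (-1); t_0 = 11/2; negate the roots.


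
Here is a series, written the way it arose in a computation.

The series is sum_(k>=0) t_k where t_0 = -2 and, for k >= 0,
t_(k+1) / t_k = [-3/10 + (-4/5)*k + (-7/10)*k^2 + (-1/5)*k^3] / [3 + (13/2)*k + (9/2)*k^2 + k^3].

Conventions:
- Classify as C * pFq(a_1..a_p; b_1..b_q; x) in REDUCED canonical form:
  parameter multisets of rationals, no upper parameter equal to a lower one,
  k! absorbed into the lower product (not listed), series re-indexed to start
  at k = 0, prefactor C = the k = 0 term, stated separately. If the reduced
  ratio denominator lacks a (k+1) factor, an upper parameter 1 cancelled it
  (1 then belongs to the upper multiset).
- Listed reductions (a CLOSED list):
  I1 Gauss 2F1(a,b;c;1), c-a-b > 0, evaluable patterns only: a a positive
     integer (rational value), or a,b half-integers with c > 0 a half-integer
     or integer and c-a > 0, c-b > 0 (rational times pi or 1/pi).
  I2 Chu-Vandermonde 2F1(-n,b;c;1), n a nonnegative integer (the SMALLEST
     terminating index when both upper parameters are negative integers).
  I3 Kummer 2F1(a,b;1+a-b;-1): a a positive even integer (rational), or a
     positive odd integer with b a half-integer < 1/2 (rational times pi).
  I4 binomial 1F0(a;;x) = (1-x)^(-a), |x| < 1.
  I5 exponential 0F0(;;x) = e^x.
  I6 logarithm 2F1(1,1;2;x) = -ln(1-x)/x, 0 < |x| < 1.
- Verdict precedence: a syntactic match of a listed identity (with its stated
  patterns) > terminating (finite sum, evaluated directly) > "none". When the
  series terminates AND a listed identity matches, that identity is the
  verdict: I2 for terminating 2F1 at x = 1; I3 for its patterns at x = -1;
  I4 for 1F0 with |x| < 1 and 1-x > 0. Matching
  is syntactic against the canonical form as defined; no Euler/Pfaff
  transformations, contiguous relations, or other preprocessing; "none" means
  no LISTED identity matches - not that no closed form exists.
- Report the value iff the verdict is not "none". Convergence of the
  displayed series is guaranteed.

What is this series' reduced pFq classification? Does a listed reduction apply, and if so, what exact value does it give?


Reduced: x = -1/5, 2F1, upper = {1, 1}, lower = {2}, C = -2. Verdict at x = -1/5: the I6 logarithm reduction matches (the logarithm: parameters (1,1;2), x = -1/5). Sum: (-10) * ln(6/5).

Key observation: t_0 = -2 here, and the parameter 3/2 appears in both the upper and lower lists and cancels.
Term ratio: r(k) = (-1/5) * (k+1) (k+1) / [(k+2) (k+1)] - rational in k, leading ratio (-1/5); with t_0 = -2, classification follows.


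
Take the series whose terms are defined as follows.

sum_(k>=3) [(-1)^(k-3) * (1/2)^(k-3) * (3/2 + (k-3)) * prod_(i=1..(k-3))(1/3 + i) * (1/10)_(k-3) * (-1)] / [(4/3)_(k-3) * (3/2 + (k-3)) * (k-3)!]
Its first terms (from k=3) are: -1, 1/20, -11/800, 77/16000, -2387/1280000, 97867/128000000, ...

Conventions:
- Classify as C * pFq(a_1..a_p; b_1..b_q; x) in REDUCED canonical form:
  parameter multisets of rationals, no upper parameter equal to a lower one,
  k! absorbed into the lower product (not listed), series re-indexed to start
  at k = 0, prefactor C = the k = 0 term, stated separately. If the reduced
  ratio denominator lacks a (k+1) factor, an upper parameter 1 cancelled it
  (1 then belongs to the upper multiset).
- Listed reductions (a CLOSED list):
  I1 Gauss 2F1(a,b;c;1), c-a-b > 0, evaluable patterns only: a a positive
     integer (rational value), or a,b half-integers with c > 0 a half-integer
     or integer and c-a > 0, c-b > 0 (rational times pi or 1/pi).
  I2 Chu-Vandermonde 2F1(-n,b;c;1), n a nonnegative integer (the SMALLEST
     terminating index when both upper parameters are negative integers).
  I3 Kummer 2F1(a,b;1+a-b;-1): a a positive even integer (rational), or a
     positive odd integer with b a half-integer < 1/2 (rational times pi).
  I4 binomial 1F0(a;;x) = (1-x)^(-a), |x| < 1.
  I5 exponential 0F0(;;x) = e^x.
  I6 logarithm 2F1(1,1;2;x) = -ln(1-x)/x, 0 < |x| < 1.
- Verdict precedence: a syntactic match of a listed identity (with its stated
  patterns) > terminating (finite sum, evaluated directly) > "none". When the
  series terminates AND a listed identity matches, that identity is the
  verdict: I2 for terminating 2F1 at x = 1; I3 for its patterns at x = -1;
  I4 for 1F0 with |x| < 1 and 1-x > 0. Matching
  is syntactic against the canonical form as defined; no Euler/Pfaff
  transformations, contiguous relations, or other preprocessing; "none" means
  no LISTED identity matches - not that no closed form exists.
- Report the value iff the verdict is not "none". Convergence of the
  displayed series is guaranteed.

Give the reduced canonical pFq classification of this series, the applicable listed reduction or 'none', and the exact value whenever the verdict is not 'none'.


With C = -1: the canonical form is 1F0(1/10; -; -1/2). Verdict at x = -1/2: the binomial series (I4) matches (the 1F0 binomial series: exponent -1/10, x = -1/2). Hence: (-1) * (3/2)^(-1/10).

Key step: with t_0 = -1, k + 3/2 divides numerator and denominator alike; C = -1 after cancelling.
Step ratio: r(k) = (-1/2) * (k+1/10) / [(k+1)] - rational; roots negated = parameters, x = (-1/2), C = -1.


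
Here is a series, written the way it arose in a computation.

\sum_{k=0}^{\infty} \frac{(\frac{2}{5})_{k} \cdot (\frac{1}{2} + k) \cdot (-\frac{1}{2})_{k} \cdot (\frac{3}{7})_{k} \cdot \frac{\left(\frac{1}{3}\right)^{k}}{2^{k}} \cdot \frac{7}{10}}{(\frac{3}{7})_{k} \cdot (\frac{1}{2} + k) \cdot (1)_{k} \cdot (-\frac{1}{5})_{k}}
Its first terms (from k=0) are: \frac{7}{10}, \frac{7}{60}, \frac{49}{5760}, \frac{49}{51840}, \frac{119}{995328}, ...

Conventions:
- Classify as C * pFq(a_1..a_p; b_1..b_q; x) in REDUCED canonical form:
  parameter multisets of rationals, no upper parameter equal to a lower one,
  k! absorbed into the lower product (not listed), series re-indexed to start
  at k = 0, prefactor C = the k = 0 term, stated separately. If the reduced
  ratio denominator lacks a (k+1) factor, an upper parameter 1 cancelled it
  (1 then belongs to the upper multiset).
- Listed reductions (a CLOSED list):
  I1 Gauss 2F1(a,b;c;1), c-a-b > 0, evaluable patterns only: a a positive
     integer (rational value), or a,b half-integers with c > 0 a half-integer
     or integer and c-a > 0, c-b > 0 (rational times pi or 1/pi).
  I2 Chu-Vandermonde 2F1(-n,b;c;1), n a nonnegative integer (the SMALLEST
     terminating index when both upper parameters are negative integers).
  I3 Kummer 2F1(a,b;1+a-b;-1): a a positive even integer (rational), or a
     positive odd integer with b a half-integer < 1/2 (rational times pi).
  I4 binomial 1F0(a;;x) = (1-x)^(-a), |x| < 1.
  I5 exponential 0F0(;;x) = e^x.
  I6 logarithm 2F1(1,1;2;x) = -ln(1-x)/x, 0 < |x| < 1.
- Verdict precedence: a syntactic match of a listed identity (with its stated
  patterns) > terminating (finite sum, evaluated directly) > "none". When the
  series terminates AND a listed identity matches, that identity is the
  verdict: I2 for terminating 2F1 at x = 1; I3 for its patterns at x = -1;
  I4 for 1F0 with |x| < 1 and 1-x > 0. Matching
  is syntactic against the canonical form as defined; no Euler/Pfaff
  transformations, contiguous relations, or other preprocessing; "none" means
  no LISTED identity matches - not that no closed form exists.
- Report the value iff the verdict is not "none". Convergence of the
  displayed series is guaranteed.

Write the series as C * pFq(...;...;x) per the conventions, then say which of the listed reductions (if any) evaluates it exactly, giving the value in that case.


Key observation: from the first term \frac{7}{10}: the parameter 3/7 appears in both the upper and lower lists and cancels (alongside the other common factor).
Term ratio: r(k) = \frac{1}{6} * (k-\frac{1}{2}) (k+\frac{2}{5}) / [(k-\frac{1}{5}) (k+1)] - rational; roots negated = parameters, x = \frac{1}{6}, C = \frac{7}{10}.

Canonical form: C = \frac{7}{10} times 2F1 with upper {-\frac{1}{2}, \frac{2}{5}}, lower {-\frac{1}{5}}, x = \frac{1}{6}. Verdict: no listed reduction: x = \frac{1}{6} and upper {-\frac{1}{2}, \frac{2}{5}} fail every I1-I6 pattern.


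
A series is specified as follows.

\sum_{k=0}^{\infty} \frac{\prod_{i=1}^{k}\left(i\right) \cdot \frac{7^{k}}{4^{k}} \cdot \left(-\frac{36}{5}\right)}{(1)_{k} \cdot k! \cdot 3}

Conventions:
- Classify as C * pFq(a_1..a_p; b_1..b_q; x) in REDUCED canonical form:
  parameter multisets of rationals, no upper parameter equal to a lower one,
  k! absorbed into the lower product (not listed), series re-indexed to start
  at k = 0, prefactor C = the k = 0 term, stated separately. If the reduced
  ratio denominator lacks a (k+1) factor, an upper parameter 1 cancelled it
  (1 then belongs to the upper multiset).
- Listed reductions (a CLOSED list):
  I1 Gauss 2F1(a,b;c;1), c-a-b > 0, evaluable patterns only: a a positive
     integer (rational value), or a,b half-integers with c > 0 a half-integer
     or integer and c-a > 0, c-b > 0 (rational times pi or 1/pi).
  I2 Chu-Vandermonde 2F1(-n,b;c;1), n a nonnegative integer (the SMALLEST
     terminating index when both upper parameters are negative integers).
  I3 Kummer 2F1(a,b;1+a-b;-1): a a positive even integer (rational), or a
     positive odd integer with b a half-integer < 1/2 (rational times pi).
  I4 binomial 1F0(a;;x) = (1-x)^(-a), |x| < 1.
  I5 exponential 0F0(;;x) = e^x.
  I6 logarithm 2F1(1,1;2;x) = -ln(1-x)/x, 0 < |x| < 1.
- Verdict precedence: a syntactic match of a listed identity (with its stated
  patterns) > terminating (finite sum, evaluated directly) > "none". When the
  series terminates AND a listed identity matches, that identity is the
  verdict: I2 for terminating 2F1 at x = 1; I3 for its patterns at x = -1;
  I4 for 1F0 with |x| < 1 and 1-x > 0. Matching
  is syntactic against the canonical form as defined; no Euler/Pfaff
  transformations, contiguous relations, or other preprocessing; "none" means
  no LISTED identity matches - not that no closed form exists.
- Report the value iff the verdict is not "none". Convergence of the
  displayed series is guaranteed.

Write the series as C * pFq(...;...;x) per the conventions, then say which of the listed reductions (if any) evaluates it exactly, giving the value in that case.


x = \frac{7}{4} here; the reduced form reads 0F0, upper {-}, lower {-}, C = -\frac{12}{5}. Verdict: exponential (I5) matches (the 0F0 exponential series at x = \frac{7}{4}). Its exact value is \left(-\frac{12}{5}\right) \cdot e^{\frac{7}{4}}.

The tell: t_0 = -\frac{12}{5} here, and the two geometric factors (C = -12/5) combine into one argument.
Ratio: r(k) = \frac{7}{4} * 1 / [(k+1)] ; factor over Q: parameters, x = \frac{7}{4}, and C = -\frac{12}{5}.


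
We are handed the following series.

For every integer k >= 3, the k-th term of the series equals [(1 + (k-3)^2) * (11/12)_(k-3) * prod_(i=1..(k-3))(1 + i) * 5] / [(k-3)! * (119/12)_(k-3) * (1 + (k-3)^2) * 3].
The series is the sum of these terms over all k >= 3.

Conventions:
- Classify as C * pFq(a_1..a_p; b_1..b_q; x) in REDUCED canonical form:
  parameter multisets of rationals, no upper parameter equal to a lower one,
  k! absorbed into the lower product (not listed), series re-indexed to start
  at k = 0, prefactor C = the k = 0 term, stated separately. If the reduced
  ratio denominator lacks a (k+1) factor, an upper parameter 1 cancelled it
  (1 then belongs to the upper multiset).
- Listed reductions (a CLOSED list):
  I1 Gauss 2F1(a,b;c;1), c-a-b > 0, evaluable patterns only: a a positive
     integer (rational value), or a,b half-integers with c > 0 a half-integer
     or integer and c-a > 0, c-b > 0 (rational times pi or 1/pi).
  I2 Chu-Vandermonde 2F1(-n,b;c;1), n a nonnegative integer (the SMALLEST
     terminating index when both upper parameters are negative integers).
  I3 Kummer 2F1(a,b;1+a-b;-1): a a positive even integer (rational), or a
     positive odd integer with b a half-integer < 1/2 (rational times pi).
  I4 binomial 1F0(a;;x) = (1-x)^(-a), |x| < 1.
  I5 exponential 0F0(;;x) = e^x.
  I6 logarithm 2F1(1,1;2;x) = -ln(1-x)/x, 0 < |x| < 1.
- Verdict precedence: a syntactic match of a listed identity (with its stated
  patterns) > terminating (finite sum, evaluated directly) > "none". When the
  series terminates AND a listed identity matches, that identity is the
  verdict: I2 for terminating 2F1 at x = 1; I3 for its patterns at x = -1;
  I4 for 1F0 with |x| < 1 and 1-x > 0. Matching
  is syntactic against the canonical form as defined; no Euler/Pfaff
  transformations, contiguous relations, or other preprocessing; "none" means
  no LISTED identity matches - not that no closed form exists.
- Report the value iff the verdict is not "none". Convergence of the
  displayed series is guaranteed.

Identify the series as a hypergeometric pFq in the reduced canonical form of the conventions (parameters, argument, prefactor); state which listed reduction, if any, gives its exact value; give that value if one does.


First insight: from the first term 5/3: k^2 + 1 divides numerator and denominator alike; prefactor 5/3 after cancelling.
Step ratio: r(k) = 1 * (k+11/12) (k+2) / [(k+119/12) (k+1)] - poly over poly, x = 1 from leading terms; C = 5/3 at k = 0.

The series (x = 1) is 2F1: upper {11/12, 2}, lower {119/12}, prefactor 5/3. Verdict (x = 1): Gauss's theorem (I1) applies (x = 1: the Gamma ratio telescopes since c-a-b = 7 > 0 and a = 2 in Z>0). Exact value: 50825/24192.


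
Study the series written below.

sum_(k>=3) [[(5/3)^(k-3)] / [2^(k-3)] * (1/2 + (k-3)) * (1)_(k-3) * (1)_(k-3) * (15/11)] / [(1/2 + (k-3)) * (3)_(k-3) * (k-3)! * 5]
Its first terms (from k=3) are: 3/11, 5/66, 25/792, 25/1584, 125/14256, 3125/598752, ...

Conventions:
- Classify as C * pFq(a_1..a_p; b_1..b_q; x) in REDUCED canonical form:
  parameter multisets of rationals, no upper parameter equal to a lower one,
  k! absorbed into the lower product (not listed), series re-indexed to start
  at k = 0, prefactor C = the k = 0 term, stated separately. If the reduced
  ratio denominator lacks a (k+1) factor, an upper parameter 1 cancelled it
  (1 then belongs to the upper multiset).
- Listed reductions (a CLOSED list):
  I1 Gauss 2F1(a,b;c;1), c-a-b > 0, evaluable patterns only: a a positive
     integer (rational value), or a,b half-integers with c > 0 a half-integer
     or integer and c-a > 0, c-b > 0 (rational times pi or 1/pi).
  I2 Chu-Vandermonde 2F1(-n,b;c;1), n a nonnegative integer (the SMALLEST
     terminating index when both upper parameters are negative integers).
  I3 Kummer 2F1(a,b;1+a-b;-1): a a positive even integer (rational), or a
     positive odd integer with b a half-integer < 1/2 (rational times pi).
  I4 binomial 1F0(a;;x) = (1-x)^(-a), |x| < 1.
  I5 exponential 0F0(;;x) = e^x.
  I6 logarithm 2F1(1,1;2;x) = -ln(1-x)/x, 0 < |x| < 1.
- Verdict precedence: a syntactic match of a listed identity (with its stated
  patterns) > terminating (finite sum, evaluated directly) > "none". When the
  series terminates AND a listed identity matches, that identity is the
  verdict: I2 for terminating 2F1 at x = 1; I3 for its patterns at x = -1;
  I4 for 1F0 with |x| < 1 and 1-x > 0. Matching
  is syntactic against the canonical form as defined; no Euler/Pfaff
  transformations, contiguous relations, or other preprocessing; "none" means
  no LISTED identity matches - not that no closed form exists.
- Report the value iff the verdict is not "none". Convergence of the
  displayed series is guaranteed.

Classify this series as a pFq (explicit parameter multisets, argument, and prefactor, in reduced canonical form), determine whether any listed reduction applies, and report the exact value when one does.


Key step: with t_0 = 3/11, the constant factors (C = 3/11) combine into one prefactor.
Step ratio: r(k) = (5/6) * (k+1) (k+1) / [(k+3) (k+1)] ; factor over Q: parameters, x = (5/6), and C = 3/11.

Canonical form: C = 3/11 times 2F1 with upper {1, 1}, lower {3}, x = 5/6. Verdict: none - this 2F1 at x = 5/6 matches no listed pattern, and upper {1, 1} holds no stopper.


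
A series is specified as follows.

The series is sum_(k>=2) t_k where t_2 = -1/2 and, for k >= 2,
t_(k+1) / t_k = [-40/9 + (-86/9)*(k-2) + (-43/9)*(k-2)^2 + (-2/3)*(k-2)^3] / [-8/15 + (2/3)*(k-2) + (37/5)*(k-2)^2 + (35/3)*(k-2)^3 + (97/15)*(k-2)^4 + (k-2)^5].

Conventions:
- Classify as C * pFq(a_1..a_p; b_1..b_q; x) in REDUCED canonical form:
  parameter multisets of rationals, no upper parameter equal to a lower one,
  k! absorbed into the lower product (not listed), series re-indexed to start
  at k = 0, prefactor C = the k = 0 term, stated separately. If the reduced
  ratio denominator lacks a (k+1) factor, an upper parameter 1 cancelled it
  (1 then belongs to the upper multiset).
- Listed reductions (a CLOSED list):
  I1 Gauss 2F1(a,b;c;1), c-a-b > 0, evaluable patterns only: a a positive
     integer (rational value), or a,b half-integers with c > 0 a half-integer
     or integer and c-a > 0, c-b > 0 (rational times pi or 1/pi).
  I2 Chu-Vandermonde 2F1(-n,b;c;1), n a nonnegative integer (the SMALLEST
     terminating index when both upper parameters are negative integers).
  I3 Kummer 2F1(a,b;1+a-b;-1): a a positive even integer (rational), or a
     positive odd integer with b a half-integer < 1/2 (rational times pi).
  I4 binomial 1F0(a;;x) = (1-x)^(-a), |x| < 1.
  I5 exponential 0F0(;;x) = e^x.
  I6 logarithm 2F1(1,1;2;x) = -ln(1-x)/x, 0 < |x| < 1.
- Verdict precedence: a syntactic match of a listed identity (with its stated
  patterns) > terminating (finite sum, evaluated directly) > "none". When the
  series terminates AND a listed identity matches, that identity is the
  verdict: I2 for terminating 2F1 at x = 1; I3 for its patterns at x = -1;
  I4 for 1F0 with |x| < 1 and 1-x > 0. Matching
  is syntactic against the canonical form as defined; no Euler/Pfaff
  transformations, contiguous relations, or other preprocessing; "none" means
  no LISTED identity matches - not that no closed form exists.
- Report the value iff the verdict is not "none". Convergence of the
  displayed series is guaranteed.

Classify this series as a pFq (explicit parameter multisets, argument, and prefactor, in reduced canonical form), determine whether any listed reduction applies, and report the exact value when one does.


At argument -2/3: a 1F2 with upper {5/2}, lower {-1/5, 1}, scaled by C = -1/2. Verdict: none - at argument -2/3 the multisets {5/2} ; {-1/5, 1} match no listed identity.

Key step: from the first term -1/2: the parameter 4 appears in both the upper and lower lists and cancels (alongside the other common factor).
Consecutive-term ratio: r(k) = (-2/3) * (k+5/2) / [(k-1/5) (k+1) (k+1)] - poly over poly, x = (-2/3) from leading terms; C = -1/2 at k = 0.


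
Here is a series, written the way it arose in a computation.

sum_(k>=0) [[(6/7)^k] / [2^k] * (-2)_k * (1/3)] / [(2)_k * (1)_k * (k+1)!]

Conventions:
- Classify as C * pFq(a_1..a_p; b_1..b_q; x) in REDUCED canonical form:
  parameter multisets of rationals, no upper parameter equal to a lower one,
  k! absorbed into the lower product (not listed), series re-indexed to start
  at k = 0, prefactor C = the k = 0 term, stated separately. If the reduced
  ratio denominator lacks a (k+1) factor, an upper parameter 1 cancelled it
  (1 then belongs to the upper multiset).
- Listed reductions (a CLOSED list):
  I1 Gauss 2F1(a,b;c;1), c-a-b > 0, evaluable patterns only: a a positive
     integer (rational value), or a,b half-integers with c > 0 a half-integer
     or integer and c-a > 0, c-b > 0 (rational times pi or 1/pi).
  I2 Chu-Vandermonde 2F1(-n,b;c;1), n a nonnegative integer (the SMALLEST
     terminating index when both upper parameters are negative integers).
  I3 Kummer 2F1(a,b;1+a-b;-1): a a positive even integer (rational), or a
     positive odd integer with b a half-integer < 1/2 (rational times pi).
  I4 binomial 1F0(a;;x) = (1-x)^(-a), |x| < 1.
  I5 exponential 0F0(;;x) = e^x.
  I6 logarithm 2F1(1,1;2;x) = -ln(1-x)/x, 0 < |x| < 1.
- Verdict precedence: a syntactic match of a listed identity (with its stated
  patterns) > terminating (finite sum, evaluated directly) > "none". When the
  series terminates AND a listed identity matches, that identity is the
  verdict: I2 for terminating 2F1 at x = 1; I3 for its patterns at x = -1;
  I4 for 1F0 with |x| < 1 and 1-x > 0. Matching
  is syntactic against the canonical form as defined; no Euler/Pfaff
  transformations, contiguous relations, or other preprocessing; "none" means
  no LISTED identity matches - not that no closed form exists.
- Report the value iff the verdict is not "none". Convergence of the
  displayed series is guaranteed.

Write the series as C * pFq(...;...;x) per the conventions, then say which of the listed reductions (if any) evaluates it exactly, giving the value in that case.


This is 1/3 * 1F2(-2; 2, 2; 3/7) in reduced canonical form. Verdict: terminating at k = 2: the factor (-2)_k kills every later term; summing the 3 survivors is exact. Value: 155/588.

Key step: t_0 = 1/3 here, and the two k-th powers (prefactor 1/3) combine into one argument.
Consecutive-term ratio: r(k) = (3/7) * (k-2) / [(k+2) (k+2) (k+1)] - poly over poly, x = (3/7) from leading terms; C = 1/3 at k = 0.


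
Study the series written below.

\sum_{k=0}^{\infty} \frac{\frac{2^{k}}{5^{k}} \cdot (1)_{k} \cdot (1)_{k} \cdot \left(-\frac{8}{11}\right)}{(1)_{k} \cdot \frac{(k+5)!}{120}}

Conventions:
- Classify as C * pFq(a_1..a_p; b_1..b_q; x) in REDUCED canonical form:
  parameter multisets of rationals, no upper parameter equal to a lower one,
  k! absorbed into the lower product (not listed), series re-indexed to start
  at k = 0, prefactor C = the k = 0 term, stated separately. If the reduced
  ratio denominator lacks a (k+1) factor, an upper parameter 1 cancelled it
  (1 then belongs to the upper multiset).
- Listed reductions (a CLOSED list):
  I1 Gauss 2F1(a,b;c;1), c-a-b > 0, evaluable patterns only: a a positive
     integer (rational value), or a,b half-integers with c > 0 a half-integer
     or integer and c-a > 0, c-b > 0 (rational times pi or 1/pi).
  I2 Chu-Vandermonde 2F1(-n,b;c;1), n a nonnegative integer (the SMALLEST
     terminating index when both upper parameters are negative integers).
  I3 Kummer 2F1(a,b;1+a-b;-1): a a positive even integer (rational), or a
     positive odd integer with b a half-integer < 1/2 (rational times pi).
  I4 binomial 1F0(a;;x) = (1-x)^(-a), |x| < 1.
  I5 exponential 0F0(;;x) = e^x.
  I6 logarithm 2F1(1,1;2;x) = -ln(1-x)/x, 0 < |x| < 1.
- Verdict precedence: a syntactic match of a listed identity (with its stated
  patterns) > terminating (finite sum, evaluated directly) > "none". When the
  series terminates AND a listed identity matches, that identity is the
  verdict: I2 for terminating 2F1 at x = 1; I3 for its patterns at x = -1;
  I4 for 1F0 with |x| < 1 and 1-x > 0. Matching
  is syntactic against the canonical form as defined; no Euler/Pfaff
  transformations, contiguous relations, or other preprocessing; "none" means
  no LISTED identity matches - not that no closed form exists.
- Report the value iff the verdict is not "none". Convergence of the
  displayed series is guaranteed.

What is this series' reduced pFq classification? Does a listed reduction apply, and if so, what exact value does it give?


x = \frac{2}{5} here; the reduced form reads 2F1, upper {1, 1}, lower {6}, C = -\frac{8}{11}. Verdict: no listed reduction: x = \frac{2}{5} and upper {1, 1} fail every I1-I6 pattern.

Structural cue: t_0 being -\frac{8}{11}, the denominator's factorial ratio (C = -8/11) is a lower Pochhammer.
Step ratio: r(k) = \frac{2}{5} * (k+1) (k+1) / [(k+6) (k+1)] ; factor over Q: parameters, x = \frac{2}{5}, and C = -\frac{8}{11}.


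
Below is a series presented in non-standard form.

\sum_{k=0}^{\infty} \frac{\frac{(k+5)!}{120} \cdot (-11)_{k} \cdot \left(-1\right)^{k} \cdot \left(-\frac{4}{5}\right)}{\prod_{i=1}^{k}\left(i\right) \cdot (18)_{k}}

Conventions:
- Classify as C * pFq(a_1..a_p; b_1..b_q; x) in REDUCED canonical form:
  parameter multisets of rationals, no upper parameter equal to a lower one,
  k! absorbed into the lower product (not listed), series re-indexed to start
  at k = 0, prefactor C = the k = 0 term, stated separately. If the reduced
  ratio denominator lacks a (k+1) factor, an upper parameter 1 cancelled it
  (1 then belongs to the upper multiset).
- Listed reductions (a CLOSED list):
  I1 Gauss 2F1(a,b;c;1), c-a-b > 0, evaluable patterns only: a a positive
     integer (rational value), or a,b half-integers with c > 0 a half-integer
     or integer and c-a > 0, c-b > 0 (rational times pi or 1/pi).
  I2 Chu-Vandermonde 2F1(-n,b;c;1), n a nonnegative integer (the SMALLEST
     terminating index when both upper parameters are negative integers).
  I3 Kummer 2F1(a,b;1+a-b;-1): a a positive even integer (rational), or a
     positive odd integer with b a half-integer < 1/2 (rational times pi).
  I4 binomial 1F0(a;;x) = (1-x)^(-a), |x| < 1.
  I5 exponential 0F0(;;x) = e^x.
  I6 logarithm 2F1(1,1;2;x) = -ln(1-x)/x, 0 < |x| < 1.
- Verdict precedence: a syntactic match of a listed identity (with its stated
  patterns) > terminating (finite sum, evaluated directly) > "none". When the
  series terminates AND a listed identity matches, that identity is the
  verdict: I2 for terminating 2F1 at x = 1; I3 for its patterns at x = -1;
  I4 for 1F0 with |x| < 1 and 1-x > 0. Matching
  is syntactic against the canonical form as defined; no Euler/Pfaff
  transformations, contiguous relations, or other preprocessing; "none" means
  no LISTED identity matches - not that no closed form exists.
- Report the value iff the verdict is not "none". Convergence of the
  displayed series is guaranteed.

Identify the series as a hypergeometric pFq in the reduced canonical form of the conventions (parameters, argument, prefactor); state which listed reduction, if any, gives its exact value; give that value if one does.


Canonical form: C = -\frac{4}{5} times 2F1 with upper {-11, 6}, lower {18}, x = -1. Verdict: the Kummer evaluation I3 matches (x = -1; c = 18 equals 1+a-b for upper {-11, 6}: listed pattern). Value: -\frac{136}{5}.

The tell: t_0 = -\frac{4}{5} here, and the factorial ratio (C = -4/5, x = -1) (k+a-1)!/(a-1)! is a rising factorial (a)_k.
Consecutive-term ratio: r(k) = -1 * (k-11) (k+6) / [(k+18) (k+1)] ; factor over Q: parameters, x = -1, and C = -\frac{4}{5}.


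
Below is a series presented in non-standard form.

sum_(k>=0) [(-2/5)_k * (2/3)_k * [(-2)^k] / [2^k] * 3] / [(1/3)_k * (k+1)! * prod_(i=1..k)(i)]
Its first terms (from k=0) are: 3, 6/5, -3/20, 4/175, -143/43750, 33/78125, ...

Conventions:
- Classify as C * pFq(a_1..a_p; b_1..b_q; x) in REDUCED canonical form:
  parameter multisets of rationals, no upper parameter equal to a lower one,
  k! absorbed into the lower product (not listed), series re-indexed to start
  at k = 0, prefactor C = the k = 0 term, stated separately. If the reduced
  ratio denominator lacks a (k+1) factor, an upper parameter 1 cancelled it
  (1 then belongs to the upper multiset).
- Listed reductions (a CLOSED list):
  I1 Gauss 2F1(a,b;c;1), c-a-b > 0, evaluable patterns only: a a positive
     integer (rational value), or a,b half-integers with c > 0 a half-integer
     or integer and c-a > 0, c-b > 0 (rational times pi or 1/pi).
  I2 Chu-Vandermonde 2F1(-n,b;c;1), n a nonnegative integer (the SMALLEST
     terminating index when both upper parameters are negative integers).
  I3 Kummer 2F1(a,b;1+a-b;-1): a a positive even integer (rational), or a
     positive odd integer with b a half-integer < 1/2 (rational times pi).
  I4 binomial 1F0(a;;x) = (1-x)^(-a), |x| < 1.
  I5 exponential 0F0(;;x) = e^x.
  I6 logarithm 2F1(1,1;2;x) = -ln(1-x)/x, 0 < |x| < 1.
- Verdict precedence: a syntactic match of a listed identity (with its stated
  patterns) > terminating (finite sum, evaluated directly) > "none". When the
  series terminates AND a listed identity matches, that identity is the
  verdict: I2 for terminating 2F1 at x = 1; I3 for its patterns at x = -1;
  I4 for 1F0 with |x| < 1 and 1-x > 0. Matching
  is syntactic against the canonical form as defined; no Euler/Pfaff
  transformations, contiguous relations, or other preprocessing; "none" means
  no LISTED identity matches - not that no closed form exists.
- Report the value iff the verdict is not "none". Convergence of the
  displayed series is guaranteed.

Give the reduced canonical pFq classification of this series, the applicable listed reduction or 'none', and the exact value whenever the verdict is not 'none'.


First insight: t_0 = 3 here, and the denominator's factorial ratio (C = 3) is a lower Pochhammer.
Adjacent-term ratio: r(k) = (-1) * (k-2/5) (k+2/3) / [(k+1/3) (k+2) (k+1)] - rational; roots negated = parameters, x = (-1), C = 3.

Reduced: x = -1, 2F2, upper = {-2/5, 2/3}, lower = {1/3, 2}, C = 3. Verdict: no listed reduction: x = -1 and upper {-2/5, 2/3} fail every I1-I6 pattern.
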